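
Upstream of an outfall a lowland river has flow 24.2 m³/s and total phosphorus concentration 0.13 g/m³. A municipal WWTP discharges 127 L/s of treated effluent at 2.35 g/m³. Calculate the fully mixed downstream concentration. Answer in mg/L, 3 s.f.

0.142 mg/L

127 L/s = 0.127 m³/s.
By mass balance at complete mixing, C = (0.127·2.35 + 24.2·0.13) / (0.127 + 24.2) = 3.444/24.33 = 0.1416 mg/L.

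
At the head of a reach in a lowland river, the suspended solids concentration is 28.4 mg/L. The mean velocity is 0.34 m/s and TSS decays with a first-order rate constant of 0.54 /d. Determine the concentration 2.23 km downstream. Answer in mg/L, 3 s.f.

Travel time t = 2.23 km / 0.34 m/s = 2230/0.34 = 6559 s = 0.07591 d.
First-order decay: C = 28.4·exp(−0.54·0.07591) = 28.4·0.9598 = 27.26 mg/L.

27.3 mg/L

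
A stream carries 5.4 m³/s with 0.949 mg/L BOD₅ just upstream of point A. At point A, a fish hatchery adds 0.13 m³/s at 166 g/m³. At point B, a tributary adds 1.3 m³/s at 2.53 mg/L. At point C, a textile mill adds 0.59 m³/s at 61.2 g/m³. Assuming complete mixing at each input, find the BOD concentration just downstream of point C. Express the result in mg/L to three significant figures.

After input A: C = (5.4·0.949 + 0.13·166) / 5.53 = 4.829 mg/L.
After input B: C = (5.53·4.829 + 1.3·2.53) / 6.83 = 4.391 mg/L.
After input C: C = (6.83·4.391 + 0.59·61.2) / 7.42 = 8.909 mg/L.

8.91 mg/L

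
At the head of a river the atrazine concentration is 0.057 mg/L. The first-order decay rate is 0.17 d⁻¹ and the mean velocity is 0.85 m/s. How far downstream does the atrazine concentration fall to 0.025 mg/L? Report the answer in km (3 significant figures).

356 km

From C = C₀·e^(−kt), t = ln(C₀/C)/k = ln(0.057/0.025)/0.17 = 0.8242/0.17 = 4.848 d.
Distance = v·t = 0.85 m/s × 4.189e+05 s = 3.56e+05 m = 356 km.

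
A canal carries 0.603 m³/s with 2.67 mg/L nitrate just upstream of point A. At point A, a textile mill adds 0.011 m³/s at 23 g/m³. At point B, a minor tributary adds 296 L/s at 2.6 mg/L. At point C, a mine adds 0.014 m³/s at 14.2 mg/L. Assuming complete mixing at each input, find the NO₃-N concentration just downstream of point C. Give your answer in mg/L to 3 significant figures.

3.06 mg/L

After input A: C = (0.603·2.67 + 0.011·23) / 0.614 = 3.034 mg/L.
296 L/s = 0.296 m³/s.
After input B: C = (0.614·3.034 + 0.296·2.6) / 0.91 = 2.893 mg/L.
After input C: C = (0.91·2.893 + 0.014·14.2) / 0.924 = 3.064 mg/L.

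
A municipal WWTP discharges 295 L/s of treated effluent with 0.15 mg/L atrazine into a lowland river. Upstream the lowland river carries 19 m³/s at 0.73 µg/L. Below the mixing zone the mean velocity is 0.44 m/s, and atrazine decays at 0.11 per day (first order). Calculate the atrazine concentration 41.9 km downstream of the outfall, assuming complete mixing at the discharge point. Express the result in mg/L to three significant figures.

0.00267 mg/L

295 L/s = 0.295 m³/s.
0.73 µg/L = 0.00073 mg/L.
After complete mixing, C₀ = (0.295·0.15 + 19·0.00073) / 19.3 = 0.003012 mg/L.
Travel time t = 4.19e+04 m / 0.44 m/s = 9.523e+04 s = 1.102 d.
C = 0.003012·exp(−0.11·1.102) = 0.003012·0.8858 = 0.002668 mg/L.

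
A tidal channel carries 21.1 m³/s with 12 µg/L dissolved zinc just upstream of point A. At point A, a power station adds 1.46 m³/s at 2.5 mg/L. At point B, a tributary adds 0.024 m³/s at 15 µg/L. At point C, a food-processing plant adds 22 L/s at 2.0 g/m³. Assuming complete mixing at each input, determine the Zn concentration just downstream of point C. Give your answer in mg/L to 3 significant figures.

0.175 mg/L

12 µg/L = 0.012 mg/L.
After input A: C = (21.1·0.012 + 1.46·2.5) / 22.56 = 0.173 mg/L.
15 µg/L = 0.015 mg/L.
After input B: C = (22.56·0.173 + 0.024·0.015) / 22.58 = 0.1728 mg/L.
22 L/s = 0.022 m³/s.
After input C: C = (22.58·0.1728 + 0.022·2) / 22.61 = 0.1746 mg/L.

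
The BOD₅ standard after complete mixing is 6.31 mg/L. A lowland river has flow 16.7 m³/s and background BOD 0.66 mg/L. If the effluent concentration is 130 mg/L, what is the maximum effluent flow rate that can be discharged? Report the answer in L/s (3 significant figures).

Mass balance at complete mixing: C_std·(Q_w + Q_r) = Q_w·C_e + Q_r·C_b.
Rearranging, Q_w = Q_r·(C_std − C_b)/(C_e − C_std) = 16.7·(6.31 − 0.66) / (130 − 6.31) = 0.7628 m³/s.
= 762.8 L/s.

763 L/s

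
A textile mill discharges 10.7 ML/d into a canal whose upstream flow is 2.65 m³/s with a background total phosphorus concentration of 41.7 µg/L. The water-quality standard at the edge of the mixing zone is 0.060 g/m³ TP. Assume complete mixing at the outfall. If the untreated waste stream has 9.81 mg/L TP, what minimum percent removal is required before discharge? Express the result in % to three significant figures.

10.7 ML/d = 0.1238 m³/s.
41.7 µg/L = 0.0417 mg/L.
Mass balance: 0.06·2.774 = 0.1238·Cₑ + 2.65·0.0417.
Cₑ = (0.1664 − 0.1105) / 0.1238 = 0.4516 mg/L.
Required removal = 1 − 0.4516/9.81 = 95.4 %.

95.4 %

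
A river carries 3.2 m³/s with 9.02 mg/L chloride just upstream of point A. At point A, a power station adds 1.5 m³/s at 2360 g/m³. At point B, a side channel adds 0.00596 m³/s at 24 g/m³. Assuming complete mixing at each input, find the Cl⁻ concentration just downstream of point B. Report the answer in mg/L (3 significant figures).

After input A: C = (3.2·9.02 + 1.5·2360) / 4.7 = 759.3 mg/L.
After input B: C = (4.7·759.3 + 0.00596·24) / 4.706 = 758.4 mg/L.

758 mg/L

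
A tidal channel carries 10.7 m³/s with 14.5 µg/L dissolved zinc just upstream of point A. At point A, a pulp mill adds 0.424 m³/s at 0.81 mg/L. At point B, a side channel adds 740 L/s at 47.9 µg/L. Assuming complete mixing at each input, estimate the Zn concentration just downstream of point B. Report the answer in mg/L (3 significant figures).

0.0450 mg/L

14.5 µg/L = 0.0145 mg/L.
After input A: C = (10.7·0.0145 + 0.424·0.81) / 11.12 = 0.04482 mg/L.
740 L/s = 0.74 m³/s.
47.9 µg/L = 0.0479 mg/L.
After input B: C = (11.12·0.04482 + 0.74·0.0479) / 11.86 = 0.04501 mg/L.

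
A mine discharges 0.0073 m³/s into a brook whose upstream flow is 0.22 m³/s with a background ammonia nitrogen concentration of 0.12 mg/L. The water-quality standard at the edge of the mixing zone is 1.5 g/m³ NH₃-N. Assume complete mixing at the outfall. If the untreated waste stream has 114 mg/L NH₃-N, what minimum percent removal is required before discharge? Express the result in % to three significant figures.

62.2 %

Mass balance: 1.5·0.2273 = 0.0073·Cₑ + 0.22·0.12.
Cₑ = (0.3409 − 0.0264) / 0.0073 = 43.09 mg/L.
Required removal = 1 − 43.09/114 = 62.2 %.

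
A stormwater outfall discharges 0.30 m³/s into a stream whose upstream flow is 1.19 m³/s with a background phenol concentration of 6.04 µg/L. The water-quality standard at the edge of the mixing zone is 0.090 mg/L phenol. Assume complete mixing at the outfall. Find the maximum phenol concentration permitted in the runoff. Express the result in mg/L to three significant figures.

6.04 µg/L = 0.00604 mg/L.
Mass balance: 0.09·1.49 = 0.3·Cₑ + 1.19·0.00604.
Cₑ = (0.1341 − 0.007188) / 0.3 = 0.423 mg/L.

0.423 mg/L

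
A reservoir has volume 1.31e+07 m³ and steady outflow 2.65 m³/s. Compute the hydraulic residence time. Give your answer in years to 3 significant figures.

0.157 yr

Q = 2.65 m³/s × 3.156e+07 s/yr = 8.363e+07 m³/yr.
Hydraulic residence time τ = V/Q = 1.31e+07/8.363e+07 = 0.1566 yr.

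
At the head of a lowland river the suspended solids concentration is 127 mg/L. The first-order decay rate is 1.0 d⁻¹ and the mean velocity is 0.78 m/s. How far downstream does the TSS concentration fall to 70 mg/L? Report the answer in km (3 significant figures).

From C = C₀·e^(−kt), t = ln(C₀/C)/k = ln(127/70)/1.0 = 0.5957/1.0 = 0.5957 d.
Distance = v·t = 0.78 m/s × 5.147e+04 s = 4.014e+04 m = 40.14 km.

40.1 km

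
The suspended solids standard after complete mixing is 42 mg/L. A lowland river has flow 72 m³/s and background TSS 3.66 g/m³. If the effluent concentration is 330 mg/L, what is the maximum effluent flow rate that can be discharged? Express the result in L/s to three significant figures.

9580 L/s

Mass balance at complete mixing: C_std·(Q_w + Q_r) = Q_w·C_e + Q_r·C_b.
Rearranging, Q_w = Q_r·(C_std − C_b)/(C_e − C_std) = 72·(42 − 3.66) / (330 − 42) = 9.585 m³/s.
= 9585 L/s.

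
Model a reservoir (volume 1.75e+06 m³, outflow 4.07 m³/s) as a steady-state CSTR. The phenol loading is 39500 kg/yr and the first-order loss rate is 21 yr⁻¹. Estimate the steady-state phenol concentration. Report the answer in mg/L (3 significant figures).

Outflow Q = 4.07 m³/s × 3.156e+07 s/yr = 1.284e+08 m³/yr.
Steady-state CSTR mass balance: W = Q·C + k·V·C, so C = W/(Q + kV).
Q + kV = 1.284e+08 + 21·1.75e+06 = 1.652e+08 m³/yr.
C = 39500/1.652e+08 = 0.0002391 kg/m³ = 0.2391 mg/L.

0.239 mg/L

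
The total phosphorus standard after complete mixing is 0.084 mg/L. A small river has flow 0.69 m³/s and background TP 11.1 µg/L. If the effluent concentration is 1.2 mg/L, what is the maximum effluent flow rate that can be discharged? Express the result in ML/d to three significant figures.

3.89 ML/d

11.1 µg/L = 0.0111 mg/L.
Mass balance at complete mixing: C_std·(Q_w + Q_r) = Q_w·C_e + Q_r·C_b.
Rearranging, Q_w = Q_r·(C_std − C_b)/(C_e − C_std) = 0.69·(0.084 − 0.0111) / (1.2 − 0.084) = 0.04507 m³/s.
= 3.894 ML/d.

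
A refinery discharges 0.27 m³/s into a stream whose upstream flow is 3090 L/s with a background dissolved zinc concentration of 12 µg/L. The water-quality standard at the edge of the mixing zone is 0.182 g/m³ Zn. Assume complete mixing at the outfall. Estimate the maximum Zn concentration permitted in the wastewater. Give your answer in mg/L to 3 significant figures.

3090 L/s = 3.09 m³/s.
12 µg/L = 0.012 mg/L.
Mass balance: 0.182·3.36 = 0.27·Cₑ + 3.09·0.012.
Cₑ = (0.6115 − 0.03708) / 0.27 = 2.128 mg/L.

2.13 mg/L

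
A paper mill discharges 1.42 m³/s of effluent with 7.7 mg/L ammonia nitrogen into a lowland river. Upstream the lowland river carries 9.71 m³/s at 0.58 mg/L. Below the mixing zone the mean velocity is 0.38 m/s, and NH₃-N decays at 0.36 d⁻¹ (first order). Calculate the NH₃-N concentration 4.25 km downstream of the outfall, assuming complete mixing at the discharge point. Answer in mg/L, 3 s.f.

1.42 mg/L

After complete mixing, C₀ = (1.42·7.7 + 9.71·0.58) / 11.13 = 1.488 mg/L.
Travel time t = 4250 m / 0.38 m/s = 1.118e+04 s = 0.1294 d.
C = 1.488·exp(−0.36·0.1294) = 1.488·0.9545 = 1.421 mg/L.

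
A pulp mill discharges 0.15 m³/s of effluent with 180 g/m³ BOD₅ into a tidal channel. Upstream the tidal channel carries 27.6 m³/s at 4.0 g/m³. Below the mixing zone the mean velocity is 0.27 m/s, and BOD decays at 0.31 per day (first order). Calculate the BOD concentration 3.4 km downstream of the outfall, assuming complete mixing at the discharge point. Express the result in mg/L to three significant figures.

4.73 mg/L

After complete mixing, C₀ = (0.15·180 + 27.6·4) / 27.75 = 4.951 mg/L.
Travel time t = 3400 m / 0.27 m/s = 1.259e+04 s = 0.1457 d.
C = 4.951·exp(−0.31·0.1457) = 4.951·0.9558 = 4.733 mg/L.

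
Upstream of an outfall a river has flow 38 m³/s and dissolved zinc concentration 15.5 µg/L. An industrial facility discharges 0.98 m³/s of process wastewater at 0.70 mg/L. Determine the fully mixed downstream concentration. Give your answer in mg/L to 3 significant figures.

0.0327 mg/L

15.5 µg/L = 0.0155 mg/L.
Flow-weighted mixing gives C = (0.98·0.7 + 38·0.0155) / (0.98 + 38) = 1.275/38.98 = 0.03271 mg/L.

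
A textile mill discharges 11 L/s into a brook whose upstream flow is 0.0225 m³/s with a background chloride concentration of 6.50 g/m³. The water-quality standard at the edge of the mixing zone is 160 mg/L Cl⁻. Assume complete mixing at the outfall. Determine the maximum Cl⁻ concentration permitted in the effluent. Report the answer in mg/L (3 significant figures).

11 L/s = 0.011 m³/s.
Mass balance: 160·0.0335 = 0.011·Cₑ + 0.0225·6.5.
Cₑ = (5.36 − 0.1462) / 0.011 = 474 mg/L.

474 mg/L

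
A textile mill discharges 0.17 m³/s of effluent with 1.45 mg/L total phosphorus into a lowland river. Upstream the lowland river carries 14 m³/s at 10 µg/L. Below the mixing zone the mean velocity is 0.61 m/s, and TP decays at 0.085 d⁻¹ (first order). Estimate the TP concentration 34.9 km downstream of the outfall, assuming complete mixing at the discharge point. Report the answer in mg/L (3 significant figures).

0.0258 mg/L

10 µg/L = 0.01 mg/L.
After complete mixing, C₀ = (0.17·1.45 + 14·0.01) / 14.17 = 0.02728 mg/L.
Travel time t = 3.49e+04 m / 0.61 m/s = 5.721e+04 s = 0.6622 d.
C = 0.02728·exp(−0.085·0.6622) = 0.02728·0.9453 = 0.02578 mg/L.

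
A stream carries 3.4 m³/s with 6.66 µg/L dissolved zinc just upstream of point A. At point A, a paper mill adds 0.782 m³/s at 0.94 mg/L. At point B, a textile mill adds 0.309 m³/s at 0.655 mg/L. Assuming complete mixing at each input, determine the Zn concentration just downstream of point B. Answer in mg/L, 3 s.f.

6.66 µg/L = 0.00666 mg/L.
After input A: C = (3.4·0.00666 + 0.782·0.94) / 4.182 = 0.1812 mg/L.
After input B: C = (4.182·0.1812 + 0.309·0.655) / 4.491 = 0.2138 mg/L.

0.214 mg/L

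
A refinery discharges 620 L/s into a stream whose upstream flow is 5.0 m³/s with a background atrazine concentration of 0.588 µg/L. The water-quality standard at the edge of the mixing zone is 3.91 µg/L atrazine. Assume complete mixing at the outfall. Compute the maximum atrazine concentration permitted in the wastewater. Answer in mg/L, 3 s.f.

620 L/s = 0.62 m³/s.
0.588 µg/L = 0.000588 mg/L.
3.91 µg/L = 0.00391 mg/L.
Mass balance: 0.00391·5.62 = 0.62·Cₑ + 5·0.000588.
Cₑ = (0.02197 − 0.00294) / 0.62 = 0.0307 mg/L.

0.0307 mg/L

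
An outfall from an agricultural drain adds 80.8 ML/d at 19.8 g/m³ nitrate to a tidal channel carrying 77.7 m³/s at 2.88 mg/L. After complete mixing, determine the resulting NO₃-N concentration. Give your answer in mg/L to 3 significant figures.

3.08 mg/L

80.8 ML/d = 0.9352 m³/s.
Flow-weighted mixing gives C = (0.9352·19.8 + 77.7·2.88) / (0.9352 + 77.7) = 242.3/78.64 = 3.081 mg/L.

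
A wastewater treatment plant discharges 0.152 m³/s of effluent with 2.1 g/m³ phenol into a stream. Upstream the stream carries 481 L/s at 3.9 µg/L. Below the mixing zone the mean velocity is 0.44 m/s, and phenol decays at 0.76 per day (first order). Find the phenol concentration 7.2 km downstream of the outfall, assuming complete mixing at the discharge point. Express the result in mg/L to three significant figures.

481 L/s = 0.481 m³/s.
3.9 µg/L = 0.0039 mg/L.
After complete mixing, C₀ = (0.152·2.1 + 0.481·0.0039) / 0.633 = 0.5072 mg/L.
Travel time t = 7200 m / 0.44 m/s = 1.636e+04 s = 0.1894 d.
C = 0.5072·exp(−0.76·0.1894) = 0.5072·0.8659 = 0.4392 mg/L.

0.439 mg/L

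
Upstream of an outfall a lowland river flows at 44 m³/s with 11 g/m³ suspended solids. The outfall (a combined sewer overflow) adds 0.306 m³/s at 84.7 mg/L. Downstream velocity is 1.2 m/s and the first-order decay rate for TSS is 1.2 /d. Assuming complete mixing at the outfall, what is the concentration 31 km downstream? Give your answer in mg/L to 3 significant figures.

8.04 mg/L

After complete mixing, C₀ = (0.306·84.7 + 44·11) / 44.31 = 11.51 mg/L.
Travel time t = 3.1e+04 m / 1.2 m/s = 2.583e+04 s = 0.299 d.
C = 11.51·exp(−1.2·0.299) = 11.51·0.6985 = 8.039 mg/L.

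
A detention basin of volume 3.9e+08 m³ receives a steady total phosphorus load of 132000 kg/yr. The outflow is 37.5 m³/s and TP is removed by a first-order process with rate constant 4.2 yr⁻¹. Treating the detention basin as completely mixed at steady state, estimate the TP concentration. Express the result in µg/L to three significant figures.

46.8 µg/L

Outflow Q = 37.5 m³/s × 3.156e+07 s/yr = 1.183e+09 m³/yr.
Steady-state CSTR mass balance: W = Q·C + k·V·C, so C = W/(Q + kV).
Q + kV = 1.183e+09 + 4.2·3.9e+08 = 2.821e+09 m³/yr.
C = 132000/2.821e+09 = 4.679e-05 kg/m³ = 0.04679 mg/L = 46.79 µg/L.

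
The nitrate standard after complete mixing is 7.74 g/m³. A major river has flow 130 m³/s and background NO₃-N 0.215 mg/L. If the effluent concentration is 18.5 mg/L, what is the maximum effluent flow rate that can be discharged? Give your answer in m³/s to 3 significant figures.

90.9 m³/s

Mass balance at complete mixing: C_std·(Q_w + Q_r) = Q_w·C_e + Q_r·C_b.
Rearranging, Q_w = Q_r·(C_std − C_b)/(C_e − C_std) = 130·(7.74 − 0.215) / (18.5 − 7.74) = 90.92 m³/s.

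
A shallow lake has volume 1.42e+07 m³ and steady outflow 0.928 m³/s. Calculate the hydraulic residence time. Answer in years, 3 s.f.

0.485 yr

Q = 0.928 m³/s × 3.156e+07 s/yr = 2.929e+07 m³/yr.
Hydraulic residence time τ = V/Q = 1.42e+07/2.929e+07 = 0.4849 yr.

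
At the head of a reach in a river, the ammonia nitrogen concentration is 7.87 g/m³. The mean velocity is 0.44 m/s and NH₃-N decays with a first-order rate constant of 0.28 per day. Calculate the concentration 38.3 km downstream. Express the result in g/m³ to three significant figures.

5.94 g/m³

Travel time t = 38.3 km / 0.44 m/s = 3.83e+04/0.44 = 8.705e+04 s = 1.007 d.
First-order decay: C = 7.87·exp(−0.28·1.007) = 7.87·0.7542 = 5.936 g/m³.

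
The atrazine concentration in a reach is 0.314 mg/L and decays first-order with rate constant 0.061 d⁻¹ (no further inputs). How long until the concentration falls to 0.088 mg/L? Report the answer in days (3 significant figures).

20.9 d

t = ln(C₀/C)/k = ln(0.314/0.088)/0.061 = 1.272/0.061 = 20.85 d.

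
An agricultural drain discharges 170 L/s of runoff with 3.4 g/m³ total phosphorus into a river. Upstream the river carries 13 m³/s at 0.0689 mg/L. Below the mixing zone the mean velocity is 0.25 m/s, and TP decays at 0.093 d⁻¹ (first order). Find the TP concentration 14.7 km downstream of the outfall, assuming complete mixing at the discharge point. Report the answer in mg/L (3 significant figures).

0.105 mg/L

170 L/s = 0.17 m³/s.
After complete mixing, C₀ = (0.17·3.4 + 13·0.0689) / 13.17 = 0.1119 mg/L.
Travel time t = 1.47e+04 m / 0.25 m/s = 5.88e+04 s = 0.6806 d.
C = 0.1119·exp(−0.093·0.6806) = 0.1119·0.9387 = 0.105 mg/L.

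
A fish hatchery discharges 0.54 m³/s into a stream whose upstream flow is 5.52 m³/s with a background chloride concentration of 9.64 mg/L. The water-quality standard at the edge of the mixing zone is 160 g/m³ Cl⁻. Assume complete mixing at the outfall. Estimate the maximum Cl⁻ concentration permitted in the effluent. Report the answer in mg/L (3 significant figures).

1700 mg/L

Mass balance: 160·6.06 = 0.54·Cₑ + 5.52·9.64.
Cₑ = (969.6 − 53.21) / 0.54 = 1697 mg/L.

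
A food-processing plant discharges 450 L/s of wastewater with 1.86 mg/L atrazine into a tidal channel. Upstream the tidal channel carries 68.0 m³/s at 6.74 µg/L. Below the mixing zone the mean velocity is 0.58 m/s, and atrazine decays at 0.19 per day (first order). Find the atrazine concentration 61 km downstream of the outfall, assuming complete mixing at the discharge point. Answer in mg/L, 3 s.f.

0.0150 mg/L

450 L/s = 0.45 m³/s.
6.74 µg/L = 0.00674 mg/L.
After complete mixing, C₀ = (0.45·1.86 + 68·0.00674) / 68.45 = 0.01892 mg/L.
Travel time t = 6.1e+04 m / 0.58 m/s = 1.052e+05 s = 1.217 d.
C = 0.01892·exp(−0.19·1.217) = 0.01892·0.7935 = 0.01502 mg/L.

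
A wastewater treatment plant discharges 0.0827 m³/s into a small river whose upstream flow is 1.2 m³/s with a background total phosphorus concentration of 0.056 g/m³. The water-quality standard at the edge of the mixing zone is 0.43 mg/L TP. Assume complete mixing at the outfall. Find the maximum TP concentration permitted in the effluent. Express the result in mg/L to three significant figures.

5.86 mg/L

Mass balance: 0.43·1.283 = 0.0827·Cₑ + 1.2·0.056.
Cₑ = (0.5516 − 0.0672) / 0.0827 = 5.857 mg/L.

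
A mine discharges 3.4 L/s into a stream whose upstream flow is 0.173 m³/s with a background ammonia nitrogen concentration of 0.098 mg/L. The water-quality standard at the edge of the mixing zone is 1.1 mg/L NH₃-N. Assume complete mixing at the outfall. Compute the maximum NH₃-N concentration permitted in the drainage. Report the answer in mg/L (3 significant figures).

3.4 L/s = 0.0034 m³/s.
Mass balance: 1.1·0.1764 = 0.0034·Cₑ + 0.173·0.098.
Cₑ = (0.194 − 0.01695) / 0.0034 = 52.08 mg/L.

52.1 mg/L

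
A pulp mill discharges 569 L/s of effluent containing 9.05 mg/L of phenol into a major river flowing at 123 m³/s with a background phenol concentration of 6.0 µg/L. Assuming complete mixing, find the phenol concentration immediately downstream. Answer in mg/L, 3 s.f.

0.0476 mg/L

569 L/s = 0.569 m³/s.
6.0 µg/L = 0.006 mg/L.
Conservation of mass across the mixing zone: C = (0.569·9.05 + 123·0.006) / (0.569 + 123) = 5.887/123.6 = 0.04765 mg/L.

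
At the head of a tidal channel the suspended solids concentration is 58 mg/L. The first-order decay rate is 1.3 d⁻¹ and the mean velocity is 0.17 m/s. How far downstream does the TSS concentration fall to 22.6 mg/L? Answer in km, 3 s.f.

From C = C₀·e^(−kt), t = ln(C₀/C)/k = ln(58/22.6)/1.3 = 0.9425/1.3 = 0.725 d.
Distance = v·t = 0.17 m/s × 6.264e+04 s = 1.065e+04 m = 10.65 km.

10.6 km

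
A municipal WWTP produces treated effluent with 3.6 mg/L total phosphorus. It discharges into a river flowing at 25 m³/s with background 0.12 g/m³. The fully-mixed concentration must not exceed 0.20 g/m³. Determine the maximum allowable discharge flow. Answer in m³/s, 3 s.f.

Mass balance at complete mixing: C_std·(Q_w + Q_r) = Q_w·C_e + Q_r·C_b.
Rearranging, Q_w = Q_r·(C_std − C_b)/(C_e − C_std) = 25·(0.2 − 0.12) / (3.6 − 0.2) = 0.5882 m³/s.

0.588 m³/s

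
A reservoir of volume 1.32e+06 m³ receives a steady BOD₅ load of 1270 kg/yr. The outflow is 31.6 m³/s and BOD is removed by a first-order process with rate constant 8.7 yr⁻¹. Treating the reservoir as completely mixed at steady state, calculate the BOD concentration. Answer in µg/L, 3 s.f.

Outflow Q = 31.6 m³/s × 3.156e+07 s/yr = 9.972e+08 m³/yr.
Steady-state CSTR mass balance: W = Q·C + k·V·C, so C = W/(Q + kV).
Q + kV = 9.972e+08 + 8.7·1.32e+06 = 1.009e+09 m³/yr.
C = 1270/1.009e+09 = 1.259e-06 kg/m³ = 0.001259 mg/L = 1.259 µg/L.

1.26 µg/L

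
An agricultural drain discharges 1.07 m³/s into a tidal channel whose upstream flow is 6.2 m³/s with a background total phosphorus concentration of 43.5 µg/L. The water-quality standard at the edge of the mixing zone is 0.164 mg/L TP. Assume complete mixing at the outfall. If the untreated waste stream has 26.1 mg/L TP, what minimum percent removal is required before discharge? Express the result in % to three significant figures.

96.7 %

43.5 µg/L = 0.0435 mg/L.
Mass balance: 0.164·7.27 = 1.07·Cₑ + 6.2·0.0435.
Cₑ = (1.192 − 0.2697) / 1.07 = 0.8622 mg/L.
Required removal = 1 − 0.8622/26.1 = 96.7 %.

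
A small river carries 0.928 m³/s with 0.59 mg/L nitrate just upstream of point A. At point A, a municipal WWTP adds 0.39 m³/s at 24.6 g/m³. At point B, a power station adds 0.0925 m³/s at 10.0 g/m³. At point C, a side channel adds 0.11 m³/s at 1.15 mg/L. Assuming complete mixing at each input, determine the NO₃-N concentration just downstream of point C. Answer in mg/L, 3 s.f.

After input A: C = (0.928·0.59 + 0.39·24.6) / 1.318 = 7.695 mg/L.
After input B: C = (1.318·7.695 + 0.0925·10) / 1.411 = 7.846 mg/L.
After input C: C = (1.411·7.846 + 0.11·1.15) / 1.521 = 7.361 mg/L.

7.36 mg/L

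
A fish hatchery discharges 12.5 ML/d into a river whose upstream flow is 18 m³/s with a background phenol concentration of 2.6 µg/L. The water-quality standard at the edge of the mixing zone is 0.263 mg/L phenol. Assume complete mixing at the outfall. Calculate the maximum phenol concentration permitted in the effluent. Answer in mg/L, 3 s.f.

32.7 mg/L

12.5 ML/d = 0.1447 m³/s.
2.6 µg/L = 0.0026 mg/L.
Mass balance: 0.263·18.14 = 0.1447·Cₑ + 18·0.0026.
Cₑ = (4.772 − 0.0468) / 0.1447 = 32.66 mg/L.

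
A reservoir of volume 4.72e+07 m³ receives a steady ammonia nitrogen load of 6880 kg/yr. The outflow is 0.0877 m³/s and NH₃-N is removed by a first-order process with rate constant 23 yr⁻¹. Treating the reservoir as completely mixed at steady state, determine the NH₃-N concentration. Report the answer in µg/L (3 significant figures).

6.32 µg/L

Outflow Q = 0.0877 m³/s × 3.156e+07 s/yr = 2.768e+06 m³/yr.
Steady-state CSTR mass balance: W = Q·C + k·V·C, so C = W/(Q + kV).
Q + kV = 2.768e+06 + 23·4.72e+07 = 1.088e+09 m³/yr.
C = 6880/1.088e+09 = 6.321e-06 kg/m³ = 0.006321 mg/L = 6.321 µg/L.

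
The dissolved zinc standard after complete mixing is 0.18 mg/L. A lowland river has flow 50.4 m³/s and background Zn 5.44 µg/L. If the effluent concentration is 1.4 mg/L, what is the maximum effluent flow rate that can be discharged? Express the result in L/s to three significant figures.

5.44 µg/L = 0.00544 mg/L.
Mass balance at complete mixing: C_std·(Q_w + Q_r) = Q_w·C_e + Q_r·C_b.
Rearranging, Q_w = Q_r·(C_std − C_b)/(C_e − C_std) = 50.4·(0.18 − 0.00544) / (1.4 − 0.18) = 7.211 m³/s.
= 7211 L/s.

7210 L/s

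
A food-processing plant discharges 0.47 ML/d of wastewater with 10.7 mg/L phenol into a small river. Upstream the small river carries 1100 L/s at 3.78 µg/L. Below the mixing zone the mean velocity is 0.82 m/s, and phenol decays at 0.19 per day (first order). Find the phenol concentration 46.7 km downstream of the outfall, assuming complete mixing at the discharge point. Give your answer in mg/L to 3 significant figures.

0.47 ML/d = 0.00544 m³/s.
1100 L/s = 1.1 m³/s.
3.78 µg/L = 0.00378 mg/L.
After complete mixing, C₀ = (0.00544·10.7 + 1.1·0.00378) / 1.105 = 0.05642 mg/L.
Travel time t = 4.67e+04 m / 0.82 m/s = 5.695e+04 s = 0.6592 d.
C = 0.05642·exp(−0.19·0.6592) = 0.05642·0.8823 = 0.04977 mg/L.

0.0498 mg/L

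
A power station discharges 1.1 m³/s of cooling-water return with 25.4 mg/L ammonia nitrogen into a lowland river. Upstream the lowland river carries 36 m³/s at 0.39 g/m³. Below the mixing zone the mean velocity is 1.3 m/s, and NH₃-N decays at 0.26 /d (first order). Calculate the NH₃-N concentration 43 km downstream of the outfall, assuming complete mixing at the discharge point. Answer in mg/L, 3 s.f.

1.02 mg/L

After complete mixing, C₀ = (1.1·25.4 + 36·0.39) / 37.1 = 1.132 mg/L.
Travel time t = 4.3e+04 m / 1.3 m/s = 3.308e+04 s = 0.3828 d.
C = 1.132·exp(−0.26·0.3828) = 1.132·0.9053 = 1.024 mg/L.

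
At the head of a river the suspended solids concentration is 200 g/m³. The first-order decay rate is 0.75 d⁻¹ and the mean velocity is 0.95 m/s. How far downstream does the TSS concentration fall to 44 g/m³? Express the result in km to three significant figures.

From C = C₀·e^(−kt), t = ln(C₀/C)/k = ln(200/44)/0.75 = 1.514/0.75 = 2.019 d.
Distance = v·t = 0.95 m/s × 1.744e+05 s = 1.657e+05 m = 165.7 km.

166 km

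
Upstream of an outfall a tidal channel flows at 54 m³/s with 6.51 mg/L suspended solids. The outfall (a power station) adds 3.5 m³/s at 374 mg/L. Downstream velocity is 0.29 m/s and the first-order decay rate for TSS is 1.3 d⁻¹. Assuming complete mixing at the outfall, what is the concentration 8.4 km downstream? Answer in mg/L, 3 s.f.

18.7 mg/L

After complete mixing, C₀ = (3.5·374 + 54·6.51) / 57.5 = 28.88 mg/L.
Travel time t = 8400 m / 0.29 m/s = 2.897e+04 s = 0.3352 d.
C = 28.88·exp(−1.3·0.3352) = 28.88·0.6467 = 18.68 mg/L.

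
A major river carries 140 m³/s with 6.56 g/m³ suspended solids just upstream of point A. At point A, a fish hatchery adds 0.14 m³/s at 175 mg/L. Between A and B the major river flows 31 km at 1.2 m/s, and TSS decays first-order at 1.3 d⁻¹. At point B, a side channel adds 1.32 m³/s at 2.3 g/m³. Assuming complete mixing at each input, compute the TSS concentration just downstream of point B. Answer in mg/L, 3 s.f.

After input A: C = (140·6.56 + 0.14·175) / 140.1 = 6.728 mg/L.
Over the 31 km reach to input B (t = 2.583e+04 s = 0.299 d), decay gives C = 6.728·exp(−1.3·0.299) = 4.561 mg/L.
After input B: C = (140.1·4.561 + 1.32·2.3) / 141.5 = 4.54 mg/L.

4.54 mg/L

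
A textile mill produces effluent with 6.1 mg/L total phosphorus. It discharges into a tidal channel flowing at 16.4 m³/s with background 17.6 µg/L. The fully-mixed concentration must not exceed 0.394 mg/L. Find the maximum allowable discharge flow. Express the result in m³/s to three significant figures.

17.6 µg/L = 0.0176 mg/L.
Mass balance at complete mixing: C_std·(Q_w + Q_r) = Q_w·C_e + Q_r·C_b.
Rearranging, Q_w = Q_r·(C_std − C_b)/(C_e − C_std) = 16.4·(0.394 − 0.0176) / (6.1 − 0.394) = 1.082 m³/s.

1.08 m³/s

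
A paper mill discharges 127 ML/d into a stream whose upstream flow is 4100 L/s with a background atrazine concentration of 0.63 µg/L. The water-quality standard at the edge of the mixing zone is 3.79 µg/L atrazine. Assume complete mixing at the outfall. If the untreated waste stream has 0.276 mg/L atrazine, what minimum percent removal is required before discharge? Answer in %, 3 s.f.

95.4 %

127 ML/d = 1.47 m³/s.
4100 L/s = 4.1 m³/s.
0.63 µg/L = 0.00063 mg/L.
3.79 µg/L = 0.00379 mg/L.
Mass balance: 0.00379·5.57 = 1.47·Cₑ + 4.1·0.00063.
Cₑ = (0.02111 − 0.002583) / 1.47 = 0.0126 mg/L.
Required removal = 1 − 0.0126/0.276 = 95.43 %.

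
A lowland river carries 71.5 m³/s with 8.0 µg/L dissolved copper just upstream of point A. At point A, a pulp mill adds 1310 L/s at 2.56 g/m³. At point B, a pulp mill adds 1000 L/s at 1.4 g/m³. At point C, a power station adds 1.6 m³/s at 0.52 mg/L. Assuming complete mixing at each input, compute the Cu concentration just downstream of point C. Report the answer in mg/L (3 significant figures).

8.0 µg/L = 0.008 mg/L.
1310 L/s = 1.31 m³/s.
After input A: C = (71.5·0.008 + 1.31·2.56) / 72.81 = 0.05392 mg/L.
1000 L/s = 1 m³/s.
After input B: C = (72.81·0.05392 + 1·1.4) / 73.81 = 0.07215 mg/L.
After input C: C = (73.81·0.07215 + 1.6·0.52) / 75.41 = 0.08165 mg/L.

0.0817 mg/L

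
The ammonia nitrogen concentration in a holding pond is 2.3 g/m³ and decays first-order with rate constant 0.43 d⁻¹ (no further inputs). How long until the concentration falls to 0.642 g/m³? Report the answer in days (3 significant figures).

t = ln(C₀/C)/k = ln(2.3/0.642)/0.43 = 1.276/0.43 = 2.968 d.

2.97 d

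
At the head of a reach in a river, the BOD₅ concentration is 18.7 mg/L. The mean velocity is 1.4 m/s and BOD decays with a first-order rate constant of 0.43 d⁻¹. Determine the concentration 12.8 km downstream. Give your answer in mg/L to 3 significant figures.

Travel time t = 12.8 km / 1.4 m/s = 1.28e+04/1.4 = 9143 s = 0.1058 d.
First-order decay: C = 18.7·exp(−0.43·0.1058) = 18.7·0.9555 = 17.87 mg/L.

17.9 mg/L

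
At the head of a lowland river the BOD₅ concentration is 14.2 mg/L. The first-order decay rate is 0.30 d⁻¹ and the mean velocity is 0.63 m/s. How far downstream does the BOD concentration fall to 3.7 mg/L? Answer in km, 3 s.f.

244 km

From C = C₀·e^(−kt), t = ln(C₀/C)/k = ln(14.2/3.7)/0.30 = 1.345/0.30 = 4.483 d.
Distance = v·t = 0.63 m/s × 3.873e+05 s = 2.44e+05 m = 244 km.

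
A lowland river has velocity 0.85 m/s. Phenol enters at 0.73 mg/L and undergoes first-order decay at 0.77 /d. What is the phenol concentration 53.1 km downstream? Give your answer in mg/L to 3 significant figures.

Travel time t = 53.1 km / 0.85 m/s = 5.31e+04/0.85 = 6.247e+04 s = 0.723 d.
First-order decay: C = 0.73·exp(−0.77·0.723) = 0.73·0.5731 = 0.4183 mg/L.

0.418 mg/L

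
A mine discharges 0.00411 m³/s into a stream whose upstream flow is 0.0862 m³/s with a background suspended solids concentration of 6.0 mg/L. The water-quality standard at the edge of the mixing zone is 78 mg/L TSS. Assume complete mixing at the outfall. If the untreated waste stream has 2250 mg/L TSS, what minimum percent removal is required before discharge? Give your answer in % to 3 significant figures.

Mass balance: 78·0.09031 = 0.00411·Cₑ + 0.0862·6.
Cₑ = (7.044 − 0.5172) / 0.00411 = 1588 mg/L.
Required removal = 1 − 1588/2250 = 29.42 %.

29.4 %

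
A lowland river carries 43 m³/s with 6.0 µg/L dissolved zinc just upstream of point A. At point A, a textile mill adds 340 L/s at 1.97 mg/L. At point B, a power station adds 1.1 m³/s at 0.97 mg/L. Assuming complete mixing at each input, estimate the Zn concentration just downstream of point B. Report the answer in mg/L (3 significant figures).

6.0 µg/L = 0.006 mg/L.
340 L/s = 0.34 m³/s.
After input A: C = (43·0.006 + 0.34·1.97) / 43.34 = 0.02141 mg/L.
After input B: C = (43.34·0.02141 + 1.1·0.97) / 44.44 = 0.04489 mg/L.

0.0449 mg/L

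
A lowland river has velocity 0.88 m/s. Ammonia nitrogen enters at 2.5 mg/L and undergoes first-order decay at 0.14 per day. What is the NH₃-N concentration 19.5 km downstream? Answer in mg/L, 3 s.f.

Travel time t = 19.5 km / 0.88 m/s = 1.95e+04/0.88 = 2.216e+04 s = 0.2565 d.
First-order decay: C = 2.5·exp(−0.14·0.2565) = 2.5·0.9647 = 2.412 mg/L.

2.41 mg/L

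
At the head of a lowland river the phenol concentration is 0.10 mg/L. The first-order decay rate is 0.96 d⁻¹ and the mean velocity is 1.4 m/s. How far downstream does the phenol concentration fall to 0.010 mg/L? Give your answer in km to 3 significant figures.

290 km

From C = C₀·e^(−kt), t = ln(C₀/C)/k = ln(0.10/0.010)/0.96 = 2.303/0.96 = 2.399 d.
Distance = v·t = 1.4 m/s × 2.072e+05 s = 2.901e+05 m = 290.1 km.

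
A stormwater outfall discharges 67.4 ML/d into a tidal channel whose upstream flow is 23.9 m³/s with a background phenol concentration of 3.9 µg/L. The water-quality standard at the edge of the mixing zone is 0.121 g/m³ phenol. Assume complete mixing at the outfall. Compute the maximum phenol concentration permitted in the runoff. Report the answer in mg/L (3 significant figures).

67.4 ML/d = 0.7801 m³/s.
3.9 µg/L = 0.0039 mg/L.
Mass balance: 0.121·24.68 = 0.7801·Cₑ + 23.9·0.0039.
Cₑ = (2.986 − 0.09321) / 0.7801 = 3.709 mg/L.

3.71 mg/L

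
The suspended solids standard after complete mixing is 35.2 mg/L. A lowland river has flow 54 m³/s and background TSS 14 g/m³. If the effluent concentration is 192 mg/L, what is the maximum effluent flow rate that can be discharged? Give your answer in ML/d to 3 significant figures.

631 ML/d

Mass balance at complete mixing: C_std·(Q_w + Q_r) = Q_w·C_e + Q_r·C_b.
Rearranging, Q_w = Q_r·(C_std − C_b)/(C_e − C_std) = 54·(35.2 − 14) / (192 − 35.2) = 7.301 m³/s.
= 630.8 ML/d.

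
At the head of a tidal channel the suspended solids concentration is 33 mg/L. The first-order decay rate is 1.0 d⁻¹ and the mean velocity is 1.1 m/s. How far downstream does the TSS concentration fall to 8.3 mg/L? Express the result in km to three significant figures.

From C = C₀·e^(−kt), t = ln(C₀/C)/k = ln(33/8.3)/1.0 = 1.38/1.0 = 1.38 d.
Distance = v·t = 1.1 m/s × 1.193e+05 s = 1.312e+05 m = 131.2 km.

131 km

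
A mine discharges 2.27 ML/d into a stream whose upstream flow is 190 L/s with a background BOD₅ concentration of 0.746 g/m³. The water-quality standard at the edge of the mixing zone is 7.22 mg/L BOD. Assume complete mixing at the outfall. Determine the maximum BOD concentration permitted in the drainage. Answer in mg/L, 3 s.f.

2.27 ML/d = 0.02627 m³/s.
190 L/s = 0.19 m³/s.
Mass balance: 7.22·0.2163 = 0.02627·Cₑ + 0.19·0.746.
Cₑ = (1.561 − 0.1417) / 0.02627 = 54.04 mg/L.

54.0 mg/L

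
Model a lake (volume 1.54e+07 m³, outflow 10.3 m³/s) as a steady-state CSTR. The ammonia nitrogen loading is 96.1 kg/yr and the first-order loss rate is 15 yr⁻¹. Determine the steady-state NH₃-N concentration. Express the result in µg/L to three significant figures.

Outflow Q = 10.3 m³/s × 3.156e+07 s/yr = 3.25e+08 m³/yr.
Steady-state CSTR mass balance: W = Q·C + k·V·C, so C = W/(Q + kV).
Q + kV = 3.25e+08 + 15·1.54e+07 = 5.56e+08 m³/yr.
C = 96.1/5.56e+08 = 1.728e-07 kg/m³ = 0.0001728 mg/L = 0.1728 µg/L.

0.173 µg/L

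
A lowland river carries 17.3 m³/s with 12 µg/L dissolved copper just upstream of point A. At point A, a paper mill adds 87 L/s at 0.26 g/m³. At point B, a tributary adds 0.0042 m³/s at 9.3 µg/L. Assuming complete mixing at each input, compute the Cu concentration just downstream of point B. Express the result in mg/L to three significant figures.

12 µg/L = 0.012 mg/L.
87 L/s = 0.087 m³/s.
After input A: C = (17.3·0.012 + 0.087·0.26) / 17.39 = 0.01324 mg/L.
9.3 µg/L = 0.0093 mg/L.
After input B: C = (17.39·0.01324 + 0.0042·0.0093) / 17.39 = 0.01324 mg/L.

0.0132 mg/L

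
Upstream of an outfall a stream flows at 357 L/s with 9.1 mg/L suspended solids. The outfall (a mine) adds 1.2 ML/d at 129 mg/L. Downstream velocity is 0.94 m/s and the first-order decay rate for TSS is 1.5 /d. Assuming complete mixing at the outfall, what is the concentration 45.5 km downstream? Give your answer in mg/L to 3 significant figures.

5.86 mg/L

1.2 ML/d = 0.01389 m³/s.
357 L/s = 0.357 m³/s.
After complete mixing, C₀ = (0.01389·129 + 0.357·9.1) / 0.3709 = 13.59 mg/L.
Travel time t = 4.55e+04 m / 0.94 m/s = 4.84e+04 s = 0.5602 d.
C = 13.59·exp(−1.5·0.5602) = 13.59·0.4316 = 5.865 mg/L.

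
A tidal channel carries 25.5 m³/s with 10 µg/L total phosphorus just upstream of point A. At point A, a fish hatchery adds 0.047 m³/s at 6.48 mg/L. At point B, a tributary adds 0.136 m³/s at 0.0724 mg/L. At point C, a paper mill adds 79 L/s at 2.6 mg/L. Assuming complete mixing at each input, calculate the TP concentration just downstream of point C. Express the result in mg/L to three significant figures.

0.0301 mg/L

10 µg/L = 0.01 mg/L.
After input A: C = (25.5·0.01 + 0.047·6.48) / 25.55 = 0.0219 mg/L.
After input B: C = (25.55·0.0219 + 0.136·0.0724) / 25.68 = 0.02217 mg/L.
79 L/s = 0.079 m³/s.
After input C: C = (25.68·0.02217 + 0.079·2.6) / 25.76 = 0.03008 mg/L.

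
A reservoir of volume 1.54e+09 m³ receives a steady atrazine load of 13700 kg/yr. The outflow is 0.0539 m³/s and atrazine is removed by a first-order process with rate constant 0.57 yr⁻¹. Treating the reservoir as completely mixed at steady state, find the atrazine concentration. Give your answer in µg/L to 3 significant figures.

Outflow Q = 0.0539 m³/s × 3.156e+07 s/yr = 1.701e+06 m³/yr.
Steady-state CSTR mass balance: W = Q·C + k·V·C, so C = W/(Q + kV).
Q + kV = 1.701e+06 + 0.57·1.54e+09 = 8.795e+08 m³/yr.
C = 13700/8.795e+08 = 1.558e-05 kg/m³ = 0.01558 mg/L = 15.58 µg/L.

15.6 µg/L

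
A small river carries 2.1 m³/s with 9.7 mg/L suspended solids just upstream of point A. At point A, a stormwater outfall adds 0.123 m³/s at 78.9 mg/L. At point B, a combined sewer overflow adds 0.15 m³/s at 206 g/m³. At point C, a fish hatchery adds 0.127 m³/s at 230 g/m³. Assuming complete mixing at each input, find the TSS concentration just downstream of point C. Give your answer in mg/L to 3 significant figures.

36.1 mg/L

After input A: C = (2.1·9.7 + 0.123·78.9) / 2.223 = 13.53 mg/L.
After input B: C = (2.223·13.53 + 0.15·206) / 2.373 = 25.7 mg/L.
After input C: C = (2.373·25.7 + 0.127·230) / 2.5 = 36.07 mg/L.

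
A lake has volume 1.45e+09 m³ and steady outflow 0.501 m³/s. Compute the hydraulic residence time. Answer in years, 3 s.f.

91.7 yr

Q = 0.501 m³/s × 3.156e+07 s/yr = 1.581e+07 m³/yr.
Hydraulic residence time τ = V/Q = 1.45e+09/1.581e+07 = 91.71 yr.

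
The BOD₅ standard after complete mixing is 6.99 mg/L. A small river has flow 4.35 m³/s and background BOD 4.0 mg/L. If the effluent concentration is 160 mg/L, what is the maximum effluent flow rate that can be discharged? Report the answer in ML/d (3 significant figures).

Mass balance at complete mixing: C_std·(Q_w + Q_r) = Q_w·C_e + Q_r·C_b.
Rearranging, Q_w = Q_r·(C_std − C_b)/(C_e − C_std) = 4.35·(6.99 − 4) / (160 − 6.99) = 0.085 m³/s.
= 7.344 ML/d.

7.34 ML/d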